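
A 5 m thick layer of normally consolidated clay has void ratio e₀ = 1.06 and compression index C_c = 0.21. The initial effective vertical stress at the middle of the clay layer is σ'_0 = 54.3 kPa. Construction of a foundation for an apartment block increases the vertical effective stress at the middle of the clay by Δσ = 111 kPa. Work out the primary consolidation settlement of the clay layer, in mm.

Final effective stress: σ'_f = σ'_0 + Δσ = 54.3 + 111 = 165.3 kPa.
Normally consolidated clay, so the full stress increment lies on the virgin compression line:
S_c = C_c·H/(1+e₀)·log₁₀(σ'_f/σ'_0) = 0.21×5/(1+1.06)×log₁₀(165.3/54.3)
    = 0.50971 × 0.48347 = 0.2464 m

S_c ≈ 246 mm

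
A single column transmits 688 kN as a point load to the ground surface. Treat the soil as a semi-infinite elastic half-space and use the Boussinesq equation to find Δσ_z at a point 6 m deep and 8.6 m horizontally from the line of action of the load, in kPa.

Boussinesq vertical stress below a point load on an elastic half-space:
Δσ_z = 3P/(2πz²) · [1 + (r/z)²]^(−5/2)
r/z = 8.6/6 = 1.4333; [1+(r/z)²]^(−5/2) = 0.061329.
Δσ_z = 3×688/(2π×6²) × 0.061329 = 9.1249 × 0.061329 = 0.5596 kPa

Δσ_z ≈ 0.56 kPa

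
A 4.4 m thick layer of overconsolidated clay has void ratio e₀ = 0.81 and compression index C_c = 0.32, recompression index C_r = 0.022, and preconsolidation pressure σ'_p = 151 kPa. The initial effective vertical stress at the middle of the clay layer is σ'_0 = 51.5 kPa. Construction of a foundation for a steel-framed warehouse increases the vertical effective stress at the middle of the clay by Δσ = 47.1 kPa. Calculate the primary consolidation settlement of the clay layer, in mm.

Final effective stress: σ'_f = 51.5 + 47.1 = 98.6 kPa.
σ'_f = 98.6 ≤ σ'_p = 151 kPa, so the clay remains overconsolidated and only the recompression index applies:
S_c = C_r·H/(1+e₀)·log₁₀(σ'_f/σ'_0) = 0.022×4.4/1.81×log₁₀(98.6/51.5)
    = 0.05348 × 0.28207 = 0.01509 m

S_c ≈ 15.1 mm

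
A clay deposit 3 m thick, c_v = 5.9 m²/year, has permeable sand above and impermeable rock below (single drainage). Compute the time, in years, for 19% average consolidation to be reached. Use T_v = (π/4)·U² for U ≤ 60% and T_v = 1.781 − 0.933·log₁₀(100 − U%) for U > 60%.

t ≈ 0.0433 years

Drainage path length: H_d = H = 3 m (single drainage).
U ≤ 60%: T_v = (π/4)·U² = (π/4)×0.19² = 0.028353.
t = T_v·H_d²/c_v = 0.028353×3²/5.9 = 0.04325 years.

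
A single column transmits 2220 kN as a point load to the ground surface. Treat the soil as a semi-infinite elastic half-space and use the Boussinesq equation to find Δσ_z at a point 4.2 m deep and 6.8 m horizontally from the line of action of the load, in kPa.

Δσ_z ≈ 2.41 kPa

Boussinesq vertical stress below a point load on an elastic half-space:
Δσ_z = 3P/(2πz²) · [1 + (r/z)²]^(−5/2)
r/z = 6.8/4.2 = 1.619; [1+(r/z)²]^(−5/2) = 0.040071.
Δσ_z = 3×2220/(2π×4.2²) × 0.040071 = 60.089 × 0.040071 = 2.408 kPa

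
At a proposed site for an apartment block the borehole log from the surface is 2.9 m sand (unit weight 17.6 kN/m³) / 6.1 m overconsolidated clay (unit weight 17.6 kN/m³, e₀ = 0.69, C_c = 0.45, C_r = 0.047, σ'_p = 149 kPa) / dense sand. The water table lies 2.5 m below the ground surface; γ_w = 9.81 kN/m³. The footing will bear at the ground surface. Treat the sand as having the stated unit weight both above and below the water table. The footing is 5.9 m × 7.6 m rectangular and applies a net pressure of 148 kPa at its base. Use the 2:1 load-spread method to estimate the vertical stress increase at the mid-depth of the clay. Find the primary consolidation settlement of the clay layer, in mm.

S_c ≈ 33.8 mm

Mid-depth of clay below the ground surface: z = 2.9 + 6.1/2 = 5.95 m.
Total vertical stress at mid-clay: σ_v = 17.6×2.9 + 17.6×3.05 = 104.72 kPa.
Pore pressure: u = 9.81×(5.95 − 2.5) = 33.845 kPa.
Initial effective stress: σ'_0 = σ_v − u = 104.72 − 33.845 = 70.875 kPa.
Stress increase at mid-clay by the 2:1 spreading method:
Δσ = qBL/((B+z)(L+z)) = 148×5.9×7.6/((5.9+5.95)(7.6+5.95)) = 41.33 kPa
Final effective stress: σ'_f = 70.875 + 41.33 = 112.2 kPa.
σ'_f = 112.2 ≤ σ'_p = 149 kPa, so the clay remains overconsolidated and only the recompression index applies:
S_c = C_r·H/(1+e₀)·log₁₀(σ'_f/σ'_0) = 0.047×6.1/1.69×log₁₀(112.2/70.875)
    = 0.16965 × 0.1995 = 0.03384 m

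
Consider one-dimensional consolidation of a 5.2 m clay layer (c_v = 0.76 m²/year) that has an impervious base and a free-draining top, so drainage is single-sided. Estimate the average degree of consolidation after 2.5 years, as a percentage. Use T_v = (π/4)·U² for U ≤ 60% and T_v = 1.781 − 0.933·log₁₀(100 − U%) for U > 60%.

Drainage path length: H_d = H = 5.2 m (single drainage).
T_v = c_v·t/H_d² = 0.76×2.5/5.2² = 0.070266.
T_v = 0.070266 corresponds to the U ≤ 60% branch:
U = √(4T_v/π) = 0.2991

U ≈ 29.9 %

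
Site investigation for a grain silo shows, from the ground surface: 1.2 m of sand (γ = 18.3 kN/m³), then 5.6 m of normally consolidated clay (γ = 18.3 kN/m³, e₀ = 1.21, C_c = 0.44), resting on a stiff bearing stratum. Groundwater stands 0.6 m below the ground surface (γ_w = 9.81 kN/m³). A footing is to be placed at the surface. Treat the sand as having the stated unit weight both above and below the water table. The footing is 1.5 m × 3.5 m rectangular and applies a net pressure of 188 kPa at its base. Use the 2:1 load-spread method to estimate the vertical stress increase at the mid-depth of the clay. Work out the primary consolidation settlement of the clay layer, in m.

S_c ≈ 0.228 m

Mid-depth of clay below the ground surface: z = 1.2 + 5.6/2 = 4 m.
Total vertical stress at mid-clay: σ_v = 18.3×1.2 + 18.3×2.8 = 73.2 kPa.
Pore pressure: u = 9.81×(4 − 0.6) = 33.354 kPa.
Initial effective stress: σ'_0 = σ_v − u = 73.2 − 33.354 = 39.846 kPa.
Stress increase at mid-clay by the 2:1 spreading method:
Δσ = qBL/((B+z)(L+z)) = 188×1.5×3.5/((1.5+4)(3.5+4)) = 23.927 kPa
Final effective stress: σ'_f = σ'_0 + Δσ = 39.846 + 23.927 = 63.773 kPa.
Normally consolidated clay, so the full stress increment lies on the virgin compression line:
S_c = C_c·H/(1+e₀)·log₁₀(σ'_f/σ'_0) = 0.44×5.6/(1+1.21)×log₁₀(63.773/39.846)
    = 1.1149 × 0.20425 = 0.2277 m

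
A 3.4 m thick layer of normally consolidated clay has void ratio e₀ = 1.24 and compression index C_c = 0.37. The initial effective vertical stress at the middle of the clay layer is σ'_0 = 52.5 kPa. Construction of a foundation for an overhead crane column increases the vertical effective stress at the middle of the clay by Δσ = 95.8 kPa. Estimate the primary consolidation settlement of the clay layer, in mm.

Final effective stress: σ'_f = σ'_0 + Δσ = 52.5 + 95.8 = 148.3 kPa.
Normally consolidated clay, so the full stress increment lies on the virgin compression line:
S_c = C_c·H/(1+e₀)·log₁₀(σ'_f/σ'_0) = 0.37×3.4/(1+1.24)×log₁₀(148.3/52.5)
    = 0.56161 × 0.45098 = 0.2533 m

S_c ≈ 253 mm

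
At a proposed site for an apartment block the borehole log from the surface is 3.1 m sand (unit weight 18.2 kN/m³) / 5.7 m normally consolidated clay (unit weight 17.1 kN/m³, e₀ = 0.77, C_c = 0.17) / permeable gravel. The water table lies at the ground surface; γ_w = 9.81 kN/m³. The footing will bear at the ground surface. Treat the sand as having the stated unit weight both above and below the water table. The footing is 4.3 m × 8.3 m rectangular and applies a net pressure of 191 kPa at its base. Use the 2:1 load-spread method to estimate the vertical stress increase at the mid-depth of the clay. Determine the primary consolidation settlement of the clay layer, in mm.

S_c ≈ 164 mm

Mid-depth of clay below the ground surface: z = 3.1 + 5.7/2 = 5.95 m.
Total vertical stress at mid-clay: σ_v = 18.2×3.1 + 17.1×2.85 = 105.16 kPa.
Pore pressure: u = 9.81×(5.95 − 0) = 58.37 kPa.
Initial effective stress: σ'_0 = σ_v − u = 105.16 − 58.37 = 46.79 kPa.
Stress increase at mid-clay by the 2:1 spreading method:
Δσ = qBL/((B+z)(L+z)) = 191×4.3×8.3/((4.3+5.95)(8.3+5.95)) = 46.67 kPa
Final effective stress: σ'_f = σ'_0 + Δσ = 46.79 + 46.67 = 93.46 kPa.
Normally consolidated clay, so the full stress increment lies on the virgin compression line:
S_c = C_c·H/(1+e₀)·log₁₀(σ'_f/σ'_0) = 0.17×5.7/(1+0.77)×log₁₀(93.46/46.79)
    = 0.54746 × 0.30047 = 0.1645 m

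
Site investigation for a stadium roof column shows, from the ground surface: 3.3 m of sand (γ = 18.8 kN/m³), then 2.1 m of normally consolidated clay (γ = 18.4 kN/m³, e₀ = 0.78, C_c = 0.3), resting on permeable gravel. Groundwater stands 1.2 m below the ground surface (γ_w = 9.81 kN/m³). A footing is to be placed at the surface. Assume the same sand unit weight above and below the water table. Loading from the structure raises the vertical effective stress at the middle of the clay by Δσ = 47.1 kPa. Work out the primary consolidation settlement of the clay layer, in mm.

Mid-depth of clay below the ground surface: z = 3.3 + 2.1/2 = 4.35 m.
Total vertical stress at mid-clay: σ_v = 18.8×3.3 + 18.4×1.05 = 81.36 kPa.
Pore pressure: u = 9.81×(4.35 − 1.2) = 30.902 kPa.
Initial effective stress: σ'_0 = σ_v − u = 81.36 − 30.902 = 50.458 kPa.
Final effective stress: σ'_f = σ'_0 + Δσ = 50.458 + 47.1 = 97.558 kPa.
Normally consolidated clay, so the full stress increment lies on the virgin compression line:
S_c = C_c·H/(1+e₀)·log₁₀(σ'_f/σ'_0) = 0.3×2.1/(1+0.78)×log₁₀(97.558/50.458)
    = 0.35393 × 0.28633 = 0.1013 m

S_c ≈ 101 mm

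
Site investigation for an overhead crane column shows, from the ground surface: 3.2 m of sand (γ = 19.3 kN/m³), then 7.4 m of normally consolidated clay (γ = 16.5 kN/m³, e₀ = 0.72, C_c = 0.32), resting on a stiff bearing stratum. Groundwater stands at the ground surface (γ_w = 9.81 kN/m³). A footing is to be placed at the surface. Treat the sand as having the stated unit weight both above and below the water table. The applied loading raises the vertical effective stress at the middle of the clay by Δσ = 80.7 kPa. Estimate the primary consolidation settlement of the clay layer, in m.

S_c ≈ 0.539 m

Mid-depth of clay below the ground surface: z = 3.2 + 7.4/2 = 6.9 m.
Total vertical stress at mid-clay: σ_v = 19.3×3.2 + 16.5×3.7 = 122.81 kPa.
Pore pressure: u = 9.81×(6.9 − 0) = 67.689 kPa.
Initial effective stress: σ'_0 = σ_v − u = 122.81 − 67.689 = 55.121 kPa.
Final effective stress: σ'_f = σ'_0 + Δσ = 55.121 + 80.7 = 135.82 kPa.
Normally consolidated clay, so the full stress increment lies on the virgin compression line:
S_c = C_c·H/(1+e₀)·log₁₀(σ'_f/σ'_0) = 0.32×7.4/(1+0.72)×log₁₀(135.82/55.121)
    = 1.3767 × 0.39165 = 0.5392 m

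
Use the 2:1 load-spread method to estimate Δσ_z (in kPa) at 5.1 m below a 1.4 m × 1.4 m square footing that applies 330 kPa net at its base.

By the 2:1 method the load spreads at 1 horizontal : 2 vertical, so at depth z the loaded area has grown by z in each plan dimension:
Δσ = qBL/((B+z)(L+z)) = 330×1.4×1.4/((1.4+5.1)(1.4+5.1)) = 15.309 kPa

Δσ_z ≈ 15.3 kPa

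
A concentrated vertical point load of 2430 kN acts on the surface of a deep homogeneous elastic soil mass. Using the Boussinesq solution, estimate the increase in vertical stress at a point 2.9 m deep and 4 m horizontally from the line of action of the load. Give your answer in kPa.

Boussinesq vertical stress below a point load on an elastic half-space:
Δσ_z = 3P/(2πz²) · [1 + (r/z)²]^(−5/2)
r/z = 4/2.9 = 1.3793; [1+(r/z)²]^(−5/2) = 0.069674.
Δσ_z = 3×2430/(2π×2.9²) × 0.069674 = 137.96 × 0.069674 = 9.612 kPa

Δσ_z ≈ 9.61 kPa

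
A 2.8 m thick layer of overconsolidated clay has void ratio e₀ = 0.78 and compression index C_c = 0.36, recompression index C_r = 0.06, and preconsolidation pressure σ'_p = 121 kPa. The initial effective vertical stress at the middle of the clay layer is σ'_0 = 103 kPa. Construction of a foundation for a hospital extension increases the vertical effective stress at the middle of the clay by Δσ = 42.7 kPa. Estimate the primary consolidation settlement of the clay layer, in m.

S_c ≈ 0.0523 m

Final effective stress: σ'_f = 103 + 42.7 = 145.7 kPa.
σ'_f = 145.7 > σ'_p = 121 kPa, so the stress path crosses the preconsolidation pressure — recompression up to σ'_p, then virgin compression beyond:
S_c = H/(1+e₀)·[C_r·log₁₀(σ'_p/σ'_0) + C_c·log₁₀(σ'_f/σ'_p)]
    = 2.8/1.78 × [0.06×log₁₀(121/103) + 0.36×log₁₀(145.7/121)]
    = 1.573 × [0.0041969 + 0.029043] = 0.05229 m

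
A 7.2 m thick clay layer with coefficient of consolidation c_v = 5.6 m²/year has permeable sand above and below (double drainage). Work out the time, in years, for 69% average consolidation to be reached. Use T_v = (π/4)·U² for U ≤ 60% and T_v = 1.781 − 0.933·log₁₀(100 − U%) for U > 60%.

Drainage path length: H_d = H/2 = 3.6 m (double drainage).
U > 60%: T_v = 1.781 − 0.933·log₁₀(100 − 69) = 0.38956.
t = T_v·H_d²/c_v = 0.38956×3.6²/5.6 = 0.9016 years.

t ≈ 0.902 years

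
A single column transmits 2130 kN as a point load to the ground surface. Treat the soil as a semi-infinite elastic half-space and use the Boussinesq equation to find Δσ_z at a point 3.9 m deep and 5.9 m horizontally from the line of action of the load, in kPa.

Boussinesq vertical stress below a point load on an elastic half-space:
Δσ_z = 3P/(2πz²) · [1 + (r/z)²]^(−5/2)
r/z = 5.9/3.9 = 1.5128; [1+(r/z)²]^(−5/2) = 0.050988.
Δσ_z = 3×2130/(2π×3.9²) × 0.050988 = 66.864 × 0.050988 = 3.409 kPa

Δσ_z ≈ 3.41 kPa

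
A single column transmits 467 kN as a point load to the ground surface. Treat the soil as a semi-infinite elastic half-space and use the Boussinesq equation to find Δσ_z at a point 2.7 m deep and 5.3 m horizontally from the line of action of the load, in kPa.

Boussinesq vertical stress below a point load on an elastic half-space:
Δσ_z = 3P/(2πz²) · [1 + (r/z)²]^(−5/2)
r/z = 5.3/2.7 = 1.963; [1+(r/z)²]^(−5/2) = 0.019272.
Δσ_z = 3×467/(2π×2.7²) × 0.019272 = 30.587 × 0.019272 = 0.5895 kPa

Δσ_z ≈ 0.589 kPa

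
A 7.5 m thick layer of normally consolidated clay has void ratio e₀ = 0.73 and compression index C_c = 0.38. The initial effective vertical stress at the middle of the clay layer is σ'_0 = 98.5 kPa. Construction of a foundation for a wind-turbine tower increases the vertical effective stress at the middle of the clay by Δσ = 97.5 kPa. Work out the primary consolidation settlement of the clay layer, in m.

S_c ≈ 0.492 m

Final effective stress: σ'_f = σ'_0 + Δσ = 98.5 + 97.5 = 196 kPa.
Normally consolidated clay, so the full stress increment lies on the virgin compression line:
S_c = C_c·H/(1+e₀)·log₁₀(σ'_f/σ'_0) = 0.38×7.5/(1+0.73)×log₁₀(196/98.5)
    = 1.6474 × 0.29882 = 0.4923 m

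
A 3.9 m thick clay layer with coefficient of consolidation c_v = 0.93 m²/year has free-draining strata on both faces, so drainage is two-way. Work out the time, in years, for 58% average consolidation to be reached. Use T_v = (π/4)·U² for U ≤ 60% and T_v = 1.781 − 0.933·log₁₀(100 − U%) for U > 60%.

t ≈ 1.08 years

Drainage path length: H_d = H/2 = 1.95 m (double drainage).
U ≤ 60%: T_v = (π/4)·U² = (π/4)×0.58² = 0.26421.
t = T_v·H_d²/c_v = 0.26421×1.95²/0.93 = 1.08 years.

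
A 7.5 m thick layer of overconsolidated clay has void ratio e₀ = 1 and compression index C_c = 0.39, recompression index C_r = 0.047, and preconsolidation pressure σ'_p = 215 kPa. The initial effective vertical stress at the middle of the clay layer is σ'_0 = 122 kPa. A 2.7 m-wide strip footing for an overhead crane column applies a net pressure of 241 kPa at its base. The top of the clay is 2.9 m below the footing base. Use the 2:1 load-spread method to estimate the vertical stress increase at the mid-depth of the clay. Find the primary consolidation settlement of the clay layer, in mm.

S_c ≈ 34.5 mm

Mid-depth of clay below the footing base: z = 2.9 + 7.5/2 = 6.65 m.
Stress increase at mid-clay by the 2:1 spreading method:
Δσ = qB/(B+z) = 241×2.7/(2.7+6.65) = 69.594 kPa
Final effective stress: σ'_f = 122 + 69.594 = 191.59 kPa.
σ'_f = 191.59 ≤ σ'_p = 215 kPa, so the clay remains overconsolidated and only the recompression index applies:
S_c = C_r·H/(1+e₀)·log₁₀(σ'_f/σ'_0) = 0.047×7.5/2×log₁₀(191.59/122)
    = 0.17625 × 0.19601 = 0.03455 m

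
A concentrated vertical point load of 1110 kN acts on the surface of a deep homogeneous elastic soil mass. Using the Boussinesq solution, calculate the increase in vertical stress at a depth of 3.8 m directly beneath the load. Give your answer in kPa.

Boussinesq vertical stress below a point load on an elastic half-space:
Δσ_z = 3P/(2πz²) · [1 + (r/z)²]^(−5/2)
r/z = 0/3.8 = 0; [1+(r/z)²]^(−5/2) = 1.
Δσ_z = 3×1110/(2π×3.8²) × 1 = 36.703 × 1 = 36.7 kPa

Δσ_z ≈ 36.7 kPa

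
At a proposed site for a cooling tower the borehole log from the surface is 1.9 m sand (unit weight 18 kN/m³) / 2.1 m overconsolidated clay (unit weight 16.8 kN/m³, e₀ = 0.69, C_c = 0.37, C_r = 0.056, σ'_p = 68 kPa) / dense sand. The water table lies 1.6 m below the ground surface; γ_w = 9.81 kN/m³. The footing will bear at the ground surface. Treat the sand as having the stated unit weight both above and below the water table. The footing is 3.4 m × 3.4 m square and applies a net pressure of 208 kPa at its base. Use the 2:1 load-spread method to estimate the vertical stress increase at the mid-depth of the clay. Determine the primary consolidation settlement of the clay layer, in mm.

Mid-depth of clay below the ground surface: z = 1.9 + 2.1/2 = 2.95 m.
Total vertical stress at mid-clay: σ_v = 18×1.9 + 16.8×1.05 = 51.84 kPa.
Pore pressure: u = 9.81×(2.95 − 1.6) = 13.244 kPa.
Initial effective stress: σ'_0 = σ_v − u = 51.84 − 13.244 = 38.596 kPa.
Stress increase at mid-clay by the 2:1 spreading method:
Δσ = qBL/((B+z)(L+z)) = 208×3.4×3.4/((3.4+2.95)(3.4+2.95)) = 59.631 kPa
Final effective stress: σ'_f = 38.596 + 59.631 = 98.227 kPa.
σ'_f = 98.227 > σ'_p = 68 kPa, so the stress path crosses the preconsolidation pressure — recompression up to σ'_p, then virgin compression beyond:
S_c = H/(1+e₀)·[C_r·log₁₀(σ'_p/σ'_0) + C_c·log₁₀(σ'_f/σ'_p)]
    = 2.1/1.69 × [0.056×log₁₀(68/38.596) + 0.37×log₁₀(98.227/68)]
    = 1.2426 × [0.013774 + 0.059097] = 0.09055 m

S_c ≈ 90.5 mm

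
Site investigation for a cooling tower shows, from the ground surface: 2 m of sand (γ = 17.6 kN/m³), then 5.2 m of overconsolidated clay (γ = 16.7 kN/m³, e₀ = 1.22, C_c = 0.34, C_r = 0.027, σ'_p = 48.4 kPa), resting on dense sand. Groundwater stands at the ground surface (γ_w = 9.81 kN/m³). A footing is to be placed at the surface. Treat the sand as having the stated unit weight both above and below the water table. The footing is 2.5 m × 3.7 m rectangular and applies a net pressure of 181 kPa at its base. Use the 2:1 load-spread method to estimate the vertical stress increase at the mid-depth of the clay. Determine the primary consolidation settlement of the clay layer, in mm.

Mid-depth of clay below the ground surface: z = 2 + 5.2/2 = 4.6 m.
Total vertical stress at mid-clay: σ_v = 17.6×2 + 16.7×2.6 = 78.62 kPa.
Pore pressure: u = 9.81×(4.6 − 0) = 45.126 kPa.
Initial effective stress: σ'_0 = σ_v − u = 78.62 − 45.126 = 33.494 kPa.
Stress increase at mid-clay by the 2:1 spreading method:
Δσ = qBL/((B+z)(L+z)) = 181×2.5×3.7/((2.5+4.6)(3.7+4.6)) = 28.411 kPa
Final effective stress: σ'_f = 33.494 + 28.411 = 61.905 kPa.
σ'_f = 61.905 > σ'_p = 48.4 kPa, so the stress path crosses the preconsolidation pressure — recompression up to σ'_p, then virgin compression beyond:
S_c = H/(1+e₀)·[C_r·log₁₀(σ'_p/σ'_0) + C_c·log₁₀(σ'_f/σ'_p)]
    = 5.2/2.22 × [0.027×log₁₀(48.4/33.494) + 0.34×log₁₀(61.905/48.4)]
    = 2.3423 × [0.0043167 + 0.036339] = 0.09523 m

S_c ≈ 95.2 mm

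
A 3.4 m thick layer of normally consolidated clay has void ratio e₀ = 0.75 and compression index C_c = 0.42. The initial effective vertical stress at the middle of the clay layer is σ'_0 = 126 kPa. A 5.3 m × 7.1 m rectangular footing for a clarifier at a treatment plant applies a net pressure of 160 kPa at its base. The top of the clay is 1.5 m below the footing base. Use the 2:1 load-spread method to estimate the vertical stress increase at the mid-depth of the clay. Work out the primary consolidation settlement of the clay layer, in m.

Mid-depth of clay below the footing base: z = 1.5 + 3.4/2 = 3.2 m.
Stress increase at mid-clay by the 2:1 spreading method:
Δσ = qBL/((B+z)(L+z)) = 160×5.3×7.1/((5.3+3.2)(7.1+3.2)) = 68.77 kPa
Final effective stress: σ'_f = σ'_0 + Δσ = 126 + 68.77 = 194.77 kPa.
Normally consolidated clay, so the full stress increment lies on the virgin compression line:
S_c = C_c·H/(1+e₀)·log₁₀(σ'_f/σ'_0) = 0.42×3.4/(1+0.75)×log₁₀(194.77/126)
    = 0.816 × 0.18915 = 0.1543 m

S_c ≈ 0.154 m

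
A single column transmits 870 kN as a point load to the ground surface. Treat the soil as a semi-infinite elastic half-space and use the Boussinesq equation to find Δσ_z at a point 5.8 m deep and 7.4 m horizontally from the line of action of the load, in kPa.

Boussinesq vertical stress below a point load on an elastic half-space:
Δσ_z = 3P/(2πz²) · [1 + (r/z)²]^(−5/2)
r/z = 7.4/5.8 = 1.2759; [1+(r/z)²]^(−5/2) = 0.089332.
Δσ_z = 3×870/(2π×5.8²) × 0.089332 = 12.348 × 0.089332 = 1.103 kPa

Δσ_z ≈ 1.1 kPa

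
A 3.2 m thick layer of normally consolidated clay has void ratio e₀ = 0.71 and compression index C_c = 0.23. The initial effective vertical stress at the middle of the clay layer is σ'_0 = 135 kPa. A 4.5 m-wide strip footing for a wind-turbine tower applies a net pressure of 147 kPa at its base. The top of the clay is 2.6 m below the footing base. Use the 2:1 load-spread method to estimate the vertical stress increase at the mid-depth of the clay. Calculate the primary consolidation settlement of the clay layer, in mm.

Mid-depth of clay below the footing base: z = 2.6 + 3.2/2 = 4.2 m.
Stress increase at mid-clay by the 2:1 spreading method:
Δσ = qB/(B+z) = 147×4.5/(4.5+4.2) = 76.034 kPa
Final effective stress: σ'_f = σ'_0 + Δσ = 135 + 76.034 = 211.03 kPa.
Normally consolidated clay, so the full stress increment lies on the virgin compression line:
S_c = C_c·H/(1+e₀)·log₁₀(σ'_f/σ'_0) = 0.23×3.2/(1+0.71)×log₁₀(211.03/135)
    = 0.43041 × 0.19401 = 0.0835 m

S_c ≈ 83.5 mm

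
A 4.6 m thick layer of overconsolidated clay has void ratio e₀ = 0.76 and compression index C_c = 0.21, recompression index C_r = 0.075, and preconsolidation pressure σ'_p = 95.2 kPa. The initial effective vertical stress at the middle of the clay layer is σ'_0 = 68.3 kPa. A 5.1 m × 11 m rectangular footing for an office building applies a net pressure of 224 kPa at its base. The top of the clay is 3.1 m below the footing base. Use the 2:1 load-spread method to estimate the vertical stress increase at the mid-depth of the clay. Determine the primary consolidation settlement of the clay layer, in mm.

S_c ≈ 122 mm

Mid-depth of clay below the footing base: z = 3.1 + 4.6/2 = 5.4 m.
Stress increase at mid-clay by the 2:1 spreading method:
Δσ = qBL/((B+z)(L+z)) = 224×5.1×11/((5.1+5.4)(11+5.4)) = 72.976 kPa
Final effective stress: σ'_f = 68.3 + 72.976 = 141.28 kPa.
σ'_f = 141.28 > σ'_p = 95.2 kPa, so the stress path crosses the preconsolidation pressure — recompression up to σ'_p, then virgin compression beyond:
S_c = H/(1+e₀)·[C_r·log₁₀(σ'_p/σ'_0) + C_c·log₁₀(σ'_f/σ'_p)]
    = 4.6/1.76 × [0.075×log₁₀(95.2/68.3) + 0.21×log₁₀(141.28/95.2)]
    = 2.6136 × [0.010816 + 0.036003] = 0.1224 m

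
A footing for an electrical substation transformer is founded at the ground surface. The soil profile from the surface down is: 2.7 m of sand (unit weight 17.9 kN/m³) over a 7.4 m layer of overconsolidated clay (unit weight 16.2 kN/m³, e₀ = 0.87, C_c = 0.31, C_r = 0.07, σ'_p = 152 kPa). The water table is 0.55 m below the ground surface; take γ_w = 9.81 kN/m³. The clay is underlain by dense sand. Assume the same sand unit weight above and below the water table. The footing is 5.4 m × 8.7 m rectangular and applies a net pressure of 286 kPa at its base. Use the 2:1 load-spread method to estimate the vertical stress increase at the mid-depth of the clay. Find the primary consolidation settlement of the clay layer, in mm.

S_c ≈ 109 mm

Mid-depth of clay below the ground surface: z = 2.7 + 7.4/2 = 6.4 m.
Total vertical stress at mid-clay: σ_v = 17.9×2.7 + 16.2×3.7 = 108.27 kPa.
Pore pressure: u = 9.81×(6.4 − 0.55) = 57.389 kPa.
Initial effective stress: σ'_0 = σ_v − u = 108.27 − 57.389 = 50.881 kPa.
Stress increase at mid-clay by the 2:1 spreading method:
Δσ = qBL/((B+z)(L+z)) = 286×5.4×8.7/((5.4+6.4)(8.7+6.4)) = 75.408 kPa
Final effective stress: σ'_f = 50.881 + 75.408 = 126.29 kPa.
σ'_f = 126.29 ≤ σ'_p = 152 kPa, so the clay remains overconsolidated and only the recompression index applies:
S_c = C_r·H/(1+e₀)·log₁₀(σ'_f/σ'_0) = 0.07×7.4/1.87×log₁₀(126.29/50.881)
    = 0.277 × 0.39481 = 0.1094 m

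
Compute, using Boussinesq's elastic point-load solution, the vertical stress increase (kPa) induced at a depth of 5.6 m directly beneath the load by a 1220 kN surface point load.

Boussinesq vertical stress below a point load on an elastic half-space:
Δσ_z = 3P/(2πz²) · [1 + (r/z)²]^(−5/2)
r/z = 0/5.6 = 0; [1+(r/z)²]^(−5/2) = 1.
Δσ_z = 3×1220/(2π×5.6²) × 1 = 18.575 × 1 = 18.57 kPa

Δσ_z ≈ 18.6 kPa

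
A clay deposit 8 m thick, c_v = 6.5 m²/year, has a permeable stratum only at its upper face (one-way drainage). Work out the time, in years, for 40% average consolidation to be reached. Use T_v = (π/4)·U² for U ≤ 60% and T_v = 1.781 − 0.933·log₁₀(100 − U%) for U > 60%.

t ≈ 1.24 years

Drainage path length: H_d = H = 8 m (single drainage).
U ≤ 60%: T_v = (π/4)·U² = (π/4)×0.4² = 0.12566.
t = T_v·H_d²/c_v = 0.12566×8²/6.5 = 1.237 years.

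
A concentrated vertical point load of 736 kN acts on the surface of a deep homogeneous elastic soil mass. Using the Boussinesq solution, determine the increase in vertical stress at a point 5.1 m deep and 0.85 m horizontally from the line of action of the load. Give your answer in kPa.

Δσ_z ≈ 12.6 kPa

Boussinesq vertical stress below a point load on an elastic half-space:
Δσ_z = 3P/(2πz²) · [1 + (r/z)²]^(−5/2)
r/z = 0.85/5.1 = 0.16667; [1+(r/z)²]^(−5/2) = 0.9338.
Δσ_z = 3×736/(2π×5.1²) × 0.9338 = 13.511 × 0.9338 = 12.62 kPa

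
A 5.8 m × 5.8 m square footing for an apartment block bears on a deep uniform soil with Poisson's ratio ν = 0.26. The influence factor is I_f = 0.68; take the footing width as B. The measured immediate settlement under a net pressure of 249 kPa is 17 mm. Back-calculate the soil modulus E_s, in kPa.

S_e = q·B·(1−ν²)/E_s · I_f  ⇒  E_s = q·B·(1−ν²)·I_f / S_e.
E_s = 249 × 5.8 × 0.9324 × 0.68 / 0.017 = 53860 kPa

E_s ≈ 53900 kPa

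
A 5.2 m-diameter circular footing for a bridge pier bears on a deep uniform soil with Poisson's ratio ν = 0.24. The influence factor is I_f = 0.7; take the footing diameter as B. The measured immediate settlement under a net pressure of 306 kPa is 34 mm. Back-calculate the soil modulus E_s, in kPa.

E_s ≈ 30900 kPa

S_e = q·B·(1−ν²)/E_s · I_f  ⇒  E_s = q·B·(1−ν²)·I_f / S_e.
E_s = 306 × 5.2 × 0.9424 × 0.7 / 0.034 = 30870 kPa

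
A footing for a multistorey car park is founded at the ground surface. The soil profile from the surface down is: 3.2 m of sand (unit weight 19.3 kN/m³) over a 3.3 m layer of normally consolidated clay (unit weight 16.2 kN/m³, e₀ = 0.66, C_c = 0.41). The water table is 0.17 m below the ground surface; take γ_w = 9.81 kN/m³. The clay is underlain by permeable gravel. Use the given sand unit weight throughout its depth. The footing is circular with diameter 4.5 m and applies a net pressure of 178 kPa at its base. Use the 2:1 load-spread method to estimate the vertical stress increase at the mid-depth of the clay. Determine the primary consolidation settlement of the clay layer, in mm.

Mid-depth of clay below the ground surface: z = 3.2 + 3.3/2 = 4.85 m.
Total vertical stress at mid-clay: σ_v = 19.3×3.2 + 16.2×1.65 = 88.49 kPa.
Pore pressure: u = 9.81×(4.85 − 0.17) = 45.911 kPa.
Initial effective stress: σ'_0 = σ_v − u = 88.49 − 45.911 = 42.579 kPa.
Stress increase at mid-clay by the 2:1 spreading method:
Δσ ≈ qD²/(D+z)² = 178×4.5²/(4.5+4.85)² = 41.231 kPa
Final effective stress: σ'_f = σ'_0 + Δσ = 42.579 + 41.231 = 83.81 kPa.
Normally consolidated clay, so the full stress increment lies on the virgin compression line:
S_c = C_c·H/(1+e₀)·log₁₀(σ'_f/σ'_0) = 0.41×3.3/(1+0.66)×log₁₀(83.81/42.579)
    = 0.81506 × 0.2941 = 0.2397 m

S_c ≈ 240 mm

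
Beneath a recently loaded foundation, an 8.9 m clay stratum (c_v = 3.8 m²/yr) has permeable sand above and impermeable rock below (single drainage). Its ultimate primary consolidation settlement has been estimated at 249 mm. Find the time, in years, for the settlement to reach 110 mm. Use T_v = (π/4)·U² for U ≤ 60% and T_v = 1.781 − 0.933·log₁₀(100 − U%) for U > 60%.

Drainage path length: H_d = H = 8.9 m (single drainage).
U = S(t)/S_ult = 110/249 = 0.4418.
U ≤ 60%: T_v = (π/4)·U² = (π/4)×0.44177² = 0.15328.
t = T_v·H_d²/c_v = 0.15328×8.9²/3.8 = 3.195 years.

t ≈ 3.2 years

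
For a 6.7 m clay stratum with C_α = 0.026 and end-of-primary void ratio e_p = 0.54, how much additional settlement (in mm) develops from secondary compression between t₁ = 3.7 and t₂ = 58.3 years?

S_s ≈ 135 mm

Secondary compression: S_s = C_α·H/(1+e_p)·log₁₀(t₂/t₁)
S_s = 0.026×6.7/(1+0.54)×log₁₀(58.3/3.7)
    = 0.1131 × 1.197 = 0.1355 m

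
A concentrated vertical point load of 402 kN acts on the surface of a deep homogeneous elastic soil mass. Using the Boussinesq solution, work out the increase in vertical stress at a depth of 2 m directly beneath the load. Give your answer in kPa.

Δσ_z ≈ 48 kPa

Boussinesq vertical stress below a point load on an elastic half-space:
Δσ_z = 3P/(2πz²) · [1 + (r/z)²]^(−5/2)
r/z = 0/2 = 0; [1+(r/z)²]^(−5/2) = 1.
Δσ_z = 3×402/(2π×2²) × 1 = 47.985 × 1 = 47.98 kPa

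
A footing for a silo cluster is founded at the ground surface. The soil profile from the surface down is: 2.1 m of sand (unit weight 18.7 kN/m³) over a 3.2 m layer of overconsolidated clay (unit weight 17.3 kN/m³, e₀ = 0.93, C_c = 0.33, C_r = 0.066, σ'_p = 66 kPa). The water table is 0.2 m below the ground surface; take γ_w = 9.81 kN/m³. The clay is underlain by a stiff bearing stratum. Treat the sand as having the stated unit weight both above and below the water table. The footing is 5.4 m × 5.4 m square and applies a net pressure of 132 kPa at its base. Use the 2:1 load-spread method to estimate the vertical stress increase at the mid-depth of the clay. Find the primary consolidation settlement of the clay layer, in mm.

S_c ≈ 76.5 mm

Mid-depth of clay below the ground surface: z = 2.1 + 3.2/2 = 3.7 m.
Total vertical stress at mid-clay: σ_v = 18.7×2.1 + 17.3×1.6 = 66.95 kPa.
Pore pressure: u = 9.81×(3.7 − 0.2) = 34.335 kPa.
Initial effective stress: σ'_0 = σ_v − u = 66.95 − 34.335 = 32.615 kPa.
Stress increase at mid-clay by the 2:1 spreading method:
Δσ = qBL/((B+z)(L+z)) = 132×5.4×5.4/((5.4+3.7)(5.4+3.7)) = 46.481 kPa
Final effective stress: σ'_f = 32.615 + 46.481 = 79.096 kPa.
σ'_f = 79.096 > σ'_p = 66 kPa, so the stress path crosses the preconsolidation pressure — recompression up to σ'_p, then virgin compression beyond:
S_c = H/(1+e₀)·[C_r·log₁₀(σ'_p/σ'_0) + C_c·log₁₀(σ'_f/σ'_p)]
    = 3.2/1.93 × [0.066×log₁₀(66/32.615) + 0.33×log₁₀(79.096/66)]
    = 1.658 × [0.020204 + 0.025941] = 0.07651 m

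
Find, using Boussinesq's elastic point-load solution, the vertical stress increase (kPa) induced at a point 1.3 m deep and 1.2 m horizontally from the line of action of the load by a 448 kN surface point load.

Δσ_z ≈ 27.1 kPa

Boussinesq vertical stress below a point load on an elastic half-space:
Δσ_z = 3P/(2πz²) · [1 + (r/z)²]^(−5/2)
r/z = 1.2/1.3 = 0.92308; [1+(r/z)²]^(−5/2) = 0.21422.
Δσ_z = 3×448/(2π×1.3²) × 0.21422 = 126.57 × 0.21422 = 27.11 kPa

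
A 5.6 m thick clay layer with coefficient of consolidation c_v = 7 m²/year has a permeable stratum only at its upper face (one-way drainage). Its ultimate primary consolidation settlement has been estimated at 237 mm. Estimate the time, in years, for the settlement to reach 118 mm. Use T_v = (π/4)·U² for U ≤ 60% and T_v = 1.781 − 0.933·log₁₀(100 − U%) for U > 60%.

t ≈ 0.872 years

Drainage path length: H_d = H = 5.6 m (single drainage).
U = S(t)/S_ult = 118/237 = 0.4979.
U ≤ 60%: T_v = (π/4)·U² = (π/4)×0.49789² = 0.1947.
t = T_v·H_d²/c_v = 0.1947×5.6²/7 = 0.8723 years.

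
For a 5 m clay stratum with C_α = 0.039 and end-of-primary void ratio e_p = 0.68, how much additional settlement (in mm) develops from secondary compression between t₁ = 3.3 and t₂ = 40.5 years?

Secondary compression: S_s = C_α·H/(1+e_p)·log₁₀(t₂/t₁)
S_s = 0.039×5/(1+0.68)×log₁₀(40.5/3.3)
    = 0.1161 × 1.089 = 0.1264 m

S_s ≈ 126 mm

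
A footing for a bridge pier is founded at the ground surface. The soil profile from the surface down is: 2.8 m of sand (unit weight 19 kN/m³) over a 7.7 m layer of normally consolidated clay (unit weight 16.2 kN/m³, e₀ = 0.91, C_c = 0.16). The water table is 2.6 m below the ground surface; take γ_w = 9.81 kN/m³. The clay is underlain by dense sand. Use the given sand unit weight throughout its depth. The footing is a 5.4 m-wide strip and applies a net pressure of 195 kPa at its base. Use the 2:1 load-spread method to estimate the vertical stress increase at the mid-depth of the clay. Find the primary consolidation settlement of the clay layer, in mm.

S_c ≈ 215 mm

Mid-depth of clay below the ground surface: z = 2.8 + 7.7/2 = 6.65 m.
Total vertical stress at mid-clay: σ_v = 19×2.8 + 16.2×3.85 = 115.57 kPa.
Pore pressure: u = 9.81×(6.65 − 2.6) = 39.73 kPa.
Initial effective stress: σ'_0 = σ_v − u = 115.57 − 39.73 = 75.84 kPa.
Stress increase at mid-clay by the 2:1 spreading method:
Δσ = qB/(B+z) = 195×5.4/(5.4+6.65) = 87.386 kPa
Final effective stress: σ'_f = σ'_0 + Δσ = 75.84 + 87.386 = 163.23 kPa.
Normally consolidated clay, so the full stress increment lies on the virgin compression line:
S_c = C_c·H/(1+e₀)·log₁₀(σ'_f/σ'_0) = 0.16×7.7/(1+0.91)×log₁₀(163.23/75.84)
    = 0.64503 × 0.3329 = 0.2147 m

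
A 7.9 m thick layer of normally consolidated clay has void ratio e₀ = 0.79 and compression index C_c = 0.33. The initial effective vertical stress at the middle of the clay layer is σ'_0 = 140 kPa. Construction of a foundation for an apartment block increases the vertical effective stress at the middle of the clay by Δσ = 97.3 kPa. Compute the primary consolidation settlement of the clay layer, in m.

Final effective stress: σ'_f = σ'_0 + Δσ = 140 + 97.3 = 237.3 kPa.
Normally consolidated clay, so the full stress increment lies on the virgin compression line:
S_c = C_c·H/(1+e₀)·log₁₀(σ'_f/σ'_0) = 0.33×7.9/(1+0.79)×log₁₀(237.3/140)
    = 1.4564 × 0.22917 = 0.3338 m

S_c ≈ 0.334 m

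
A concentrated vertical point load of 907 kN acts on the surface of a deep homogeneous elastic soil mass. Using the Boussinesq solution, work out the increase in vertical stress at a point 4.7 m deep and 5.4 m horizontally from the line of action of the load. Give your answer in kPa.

Δσ_z ≈ 2.39 kPa

Boussinesq vertical stress below a point load on an elastic half-space:
Δσ_z = 3P/(2πz²) · [1 + (r/z)²]^(−5/2)
r/z = 5.4/4.7 = 1.1489; [1+(r/z)²]^(−5/2) = 0.12197.
Δσ_z = 3×907/(2π×4.7²) × 0.12197 = 19.604 × 0.12197 = 2.391 kPa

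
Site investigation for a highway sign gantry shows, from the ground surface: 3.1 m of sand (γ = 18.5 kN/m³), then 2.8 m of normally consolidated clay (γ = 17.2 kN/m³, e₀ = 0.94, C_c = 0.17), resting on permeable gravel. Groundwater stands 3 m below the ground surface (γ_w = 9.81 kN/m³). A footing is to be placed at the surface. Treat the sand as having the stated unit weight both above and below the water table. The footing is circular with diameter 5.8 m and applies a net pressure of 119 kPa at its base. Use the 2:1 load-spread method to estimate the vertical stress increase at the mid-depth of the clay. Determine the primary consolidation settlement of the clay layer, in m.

Mid-depth of clay below the ground surface: z = 3.1 + 2.8/2 = 4.5 m.
Total vertical stress at mid-clay: σ_v = 18.5×3.1 + 17.2×1.4 = 81.43 kPa.
Pore pressure: u = 9.81×(4.5 − 3) = 14.715 kPa.
Initial effective stress: σ'_0 = σ_v − u = 81.43 − 14.715 = 66.715 kPa.
Stress increase at mid-clay by the 2:1 spreading method:
Δσ ≈ qD²/(D+z)² = 119×5.8²/(5.8+4.5)² = 37.734 kPa
Final effective stress: σ'_f = σ'_0 + Δσ = 66.715 + 37.734 = 104.45 kPa.
Normally consolidated clay, so the full stress increment lies on the virgin compression line:
S_c = C_c·H/(1+e₀)·log₁₀(σ'_f/σ'_0) = 0.17×2.8/(1+0.94)×log₁₀(104.45/66.715)
    = 0.24536 × 0.19468 = 0.04777 m

S_c ≈ 0.0478 m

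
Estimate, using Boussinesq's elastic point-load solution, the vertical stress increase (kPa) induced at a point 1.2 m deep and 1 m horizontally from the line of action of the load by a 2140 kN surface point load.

Δσ_z ≈ 190 kPa

Boussinesq vertical stress below a point load on an elastic half-space:
Δσ_z = 3P/(2πz²) · [1 + (r/z)²]^(−5/2)
r/z = 1/1.2 = 0.83333; [1+(r/z)²]^(−5/2) = 0.26757.
Δσ_z = 3×2140/(2π×1.2²) × 0.26757 = 709.57 × 0.26757 = 189.9 kPa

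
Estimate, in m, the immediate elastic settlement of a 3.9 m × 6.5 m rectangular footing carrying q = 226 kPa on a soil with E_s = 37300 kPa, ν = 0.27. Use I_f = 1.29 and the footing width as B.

S_e ≈ 0.0283 m

Immediate (elastic) settlement: S_e = q·B·(1−ν²)/E_s · I_f.
S_e = 226 × 3.9 × (1 − 0.27²) / 37300 × 1.29
    = 226 × 3.9 × 0.9271 / 37300 × 1.29
    = 0.02826 m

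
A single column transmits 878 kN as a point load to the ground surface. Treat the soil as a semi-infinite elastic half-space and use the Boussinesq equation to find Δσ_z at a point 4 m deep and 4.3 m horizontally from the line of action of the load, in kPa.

Δσ_z ≈ 3.84 kPa

Boussinesq vertical stress below a point load on an elastic half-space:
Δσ_z = 3P/(2πz²) · [1 + (r/z)²]^(−5/2)
r/z = 4.3/4 = 1.075; [1+(r/z)²]^(−5/2) = 0.14658.
Δσ_z = 3×878/(2π×4²) × 0.14658 = 26.201 × 0.14658 = 3.841 kPa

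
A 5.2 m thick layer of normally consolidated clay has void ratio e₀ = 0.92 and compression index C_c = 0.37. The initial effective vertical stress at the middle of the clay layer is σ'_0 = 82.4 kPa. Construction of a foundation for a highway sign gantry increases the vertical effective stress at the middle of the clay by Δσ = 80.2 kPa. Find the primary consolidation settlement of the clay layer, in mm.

Final effective stress: σ'_f = σ'_0 + Δσ = 82.4 + 80.2 = 162.6 kPa.
Normally consolidated clay, so the full stress increment lies on the virgin compression line:
S_c = C_c·H/(1+e₀)·log₁₀(σ'_f/σ'_0) = 0.37×5.2/(1+0.92)×log₁₀(162.6/82.4)
    = 1.0021 × 0.29519 = 0.2958 m

S_c ≈ 296 mm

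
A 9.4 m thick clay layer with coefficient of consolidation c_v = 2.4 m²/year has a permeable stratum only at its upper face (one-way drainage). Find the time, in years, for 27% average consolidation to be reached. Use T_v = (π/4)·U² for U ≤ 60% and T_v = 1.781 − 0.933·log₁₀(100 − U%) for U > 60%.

Drainage path length: H_d = H = 9.4 m (single drainage).
U ≤ 60%: T_v = (π/4)·U² = (π/4)×0.27² = 0.057256.
t = T_v·H_d²/c_v = 0.057256×9.4²/2.4 = 2.108 years.

t ≈ 2.11 years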